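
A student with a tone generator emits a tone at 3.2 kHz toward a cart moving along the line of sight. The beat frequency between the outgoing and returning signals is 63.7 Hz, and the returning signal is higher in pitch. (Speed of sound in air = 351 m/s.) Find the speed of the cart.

3.5 m/s

Double Doppler shift off a moving reflector: f₂ = f₀ · (v + u)/(v − u) (u > 0 toward emitter).
Returning signal is higher, so f₂ = f₀ + Δf = 3200 + 63.7 = 3263.7 Hz.
Rearranging, u = v · (f₂ − f₀)/(f₂ + f₀) = 351 × 63.7/6463.7 ≈ 3.5 m/s.
So the cart is moving at 3.5 m/s toward the emitter.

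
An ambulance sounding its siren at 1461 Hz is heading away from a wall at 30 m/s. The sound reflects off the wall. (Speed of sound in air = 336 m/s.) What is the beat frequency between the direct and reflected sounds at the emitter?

240 Hz

The wall receives the sound from a moving source: f₁ = f₀ · v/(v + v_e) = 1461 × 336/366 ≈ 1341 Hz.
On the return leg the ambulance is a moving observer: f₂ = f₁ · (v − v_e)/v = 1341 × 306/336 ≈ 1221 Hz.
Equivalently f₂ = f₀ · (v − v_e)/(v + v_e).
Beat against the emitted tone: |f₂ − f₀| = 2v_e·f₀/(v + v_e) = 2 × 30 × 1461/366 ≈ 240 Hz.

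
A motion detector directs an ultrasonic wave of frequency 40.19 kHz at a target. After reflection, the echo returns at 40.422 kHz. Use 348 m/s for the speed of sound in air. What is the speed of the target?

1.00 m/s

Double Doppler shift off a moving reflector: f₂ = f₀ · (v + u)/(v − u) (u > 0 toward emitter).
Rearranging, u = v · (f₂ − f₀)/(f₂ + f₀) = 348 × 0.232/80.612 ≈ 1.00 m/s.
So the target is moving at 1.00 m/s toward the emitter.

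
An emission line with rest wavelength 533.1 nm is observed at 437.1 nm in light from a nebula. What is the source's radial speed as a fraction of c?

0.196

λ'/λ₀ = 0.8199 < 1 (blueshift), so the source is approaching.
λ'/λ₀ = √((1 − β)/(1 + β)) for an approaching source ⇒ β = (1 − r²)/(1 + r²) with r = λ'/λ₀.
β = (1 − 0.6723)/(1 + 0.6723) ≈ 0.196.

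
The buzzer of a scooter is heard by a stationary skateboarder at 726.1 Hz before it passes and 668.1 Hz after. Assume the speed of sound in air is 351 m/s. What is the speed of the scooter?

14.6 m/s

f₁/f₂ = (v + v_s)/(v − v_s), so v_s = v · (f₁ − f₂)/(f₁ + f₂).
v_s = 351 × (726.1 − 668.1)/(726.1 + 668.1) = 351 × 58.0/1394.2 ≈ 14.6 m/s.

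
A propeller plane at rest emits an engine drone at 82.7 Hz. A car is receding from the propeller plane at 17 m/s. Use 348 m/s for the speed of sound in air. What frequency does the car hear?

Only the observer moves, away from the source, so f' = f · (v − v_o)/v.
f' = 82.7 × (348 − 17)/348 = 82.7 × 331/348 ≈ 79 Hz.

79 Hz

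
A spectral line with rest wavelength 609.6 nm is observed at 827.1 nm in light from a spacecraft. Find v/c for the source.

0.296

λ'/λ₀ = 1.3568 > 1 (redshift), so the source is receding.
λ'/λ₀ = √((1 + β)/(1 − β)) for a receding source ⇒ β = (r² − 1)/(r² + 1) with r = λ'/λ₀.
β = (1.8409 − 1)/(1.8409 + 1) ≈ 0.296.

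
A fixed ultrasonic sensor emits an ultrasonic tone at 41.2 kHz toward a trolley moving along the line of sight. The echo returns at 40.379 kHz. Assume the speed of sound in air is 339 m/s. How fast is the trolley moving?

3.4 m/s

Double Doppler shift off a moving reflector: f₂ = f₀ · (v + u)/(v − u) (u > 0 toward emitter).
Rearranging, u = v · (f₂ − f₀)/(f₂ + f₀) = 339 × -0.821/81.579 ≈ -3.4 m/s.
So the trolley is moving at 3.4 m/s away from the emitter.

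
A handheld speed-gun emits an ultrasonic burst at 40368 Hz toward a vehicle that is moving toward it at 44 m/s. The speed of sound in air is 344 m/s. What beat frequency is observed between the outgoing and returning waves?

At the vehicle (a moving observer), f₁ = f₀ · (v + u)/v = 40368 × 388/344 ≈ 45531 Hz.
The reflection then acts as a moving source: f₂ = f₁ · v/(v − u) ≈ 52209 Hz.
Equivalently f₂ = f₀ · (v + u)/(v − u).
Beat frequency: |f₂ − f₀| = 2u·f₀/(v − u) = 2 × 44 × 40368/300 ≈ 11841 Hz.

11841 Hz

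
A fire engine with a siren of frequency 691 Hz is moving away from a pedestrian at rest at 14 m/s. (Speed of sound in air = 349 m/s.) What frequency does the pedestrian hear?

664 Hz

Moving source, stationary observer: f' = f · v/(v + v_s) since the source is receding.
f' = 691 × 349/(349 + 14) = 691 × 349/363 ≈ 664 Hz.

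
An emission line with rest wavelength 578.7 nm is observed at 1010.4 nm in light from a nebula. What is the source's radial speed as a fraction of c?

0.506

λ'/λ₀ = 1.7460 > 1 (redshift), so the source is receding.
λ'/λ₀ = √((1 + β)/(1 − β)) for a receding source ⇒ β = (r² − 1)/(r² + 1) with r = λ'/λ₀.
β = (3.0485 − 1)/(3.0485 + 1) ≈ 0.506.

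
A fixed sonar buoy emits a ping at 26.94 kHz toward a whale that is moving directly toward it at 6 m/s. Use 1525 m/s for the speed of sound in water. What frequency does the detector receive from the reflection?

At the whale (a moving observer), f₁ = f₀ · (v + u)/v = 26.94 × 1531/1525 ≈ 27.0 kHz.
The reflection then acts as a moving source: f₂ = f₁ · v/(v − u) ≈ 27.2 kHz.
Equivalently f₂ = f₀ · (v + u)/(v − u).

27.2 kHz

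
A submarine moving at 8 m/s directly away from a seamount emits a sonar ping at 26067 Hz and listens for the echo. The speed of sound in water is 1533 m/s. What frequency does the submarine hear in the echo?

The seamount receives the sound from a moving source: f₁ = f₀ · v/(v + v_e) = 26067 × 1533/1541 ≈ 25932 Hz.
On the return leg the submarine is a moving observer: f₂ = f₁ · (v − v_e)/v = 25932 × 1525/1533 ≈ 25796 Hz.
Equivalently f₂ = f₀ · (v − v_e)/(v + v_e).

25796 Hz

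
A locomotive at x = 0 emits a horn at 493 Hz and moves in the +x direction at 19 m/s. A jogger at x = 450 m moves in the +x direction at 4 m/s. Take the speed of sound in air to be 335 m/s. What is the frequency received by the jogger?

The observer lies on the +x side, so the source is heading toward the observer and the observer is heading away from the source.
With source approaching and observer receding, f' = f · (v − v_o)/(v − v_s).
f' = 493 × (335 − 4)/(335 − 19) = 493 × 331/316 ≈ 516 Hz.

516 Hz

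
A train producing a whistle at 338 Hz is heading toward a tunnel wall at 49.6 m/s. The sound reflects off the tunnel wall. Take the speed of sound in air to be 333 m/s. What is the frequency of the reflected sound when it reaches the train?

456 Hz

The tunnel wall receives the sound from a moving source: f₁ = f₀ · v/(v − v_e) = 338 × 333/283.4 ≈ 397 Hz.
On the return leg the train is a moving observer: f₂ = f₁ · (v + v_e)/v = 397 × 382.6/333 ≈ 456 Hz.
Equivalently f₂ = f₀ · (v + v_e)/(v − v_e).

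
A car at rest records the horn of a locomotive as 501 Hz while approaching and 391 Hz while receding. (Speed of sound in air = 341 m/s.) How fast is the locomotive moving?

42 m/s

f₁/f₂ = (v + v_s)/(v − v_s), so v_s = v · (f₁ − f₂)/(f₁ + f₂).
v_s = 341 × (501 − 391)/(501 + 391) = 341 × 110/892 ≈ 42 m/s.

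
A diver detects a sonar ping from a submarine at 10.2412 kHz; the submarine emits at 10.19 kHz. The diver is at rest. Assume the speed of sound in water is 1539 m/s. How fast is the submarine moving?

7.7 m/s

f' > f, so the submarine is approaching.
f' = f · v/(v − v_s) ⇒ v_s = v · |1 − f/f'|.
v_s = 1539 × |1 − 10.19/10.2412| = 1539 × 0.004999 ≈ 7.7 m/s.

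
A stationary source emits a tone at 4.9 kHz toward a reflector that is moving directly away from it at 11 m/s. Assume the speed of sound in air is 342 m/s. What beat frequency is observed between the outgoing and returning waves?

305 Hz

The reflector first receives the wave as a moving observer: f₁ = f₀ · (v − u)/v = 4.9 × (342 − 11)/342 ≈ 4.742 kHz.
The reflection then acts as a moving source: f₂ = f₁ · v/(v + u) ≈ 4.595 kHz.
Beat frequency (with f₀ = 4900 Hz): |f₂ − f₀| = 2u·f₀/(v + u) = 2 × 11 × 4900/353 ≈ 305 Hz.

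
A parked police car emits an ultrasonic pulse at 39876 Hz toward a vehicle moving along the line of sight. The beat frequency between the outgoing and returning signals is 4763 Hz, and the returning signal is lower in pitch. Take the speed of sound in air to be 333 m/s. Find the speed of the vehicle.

21.2 m/s

Double Doppler shift off a moving reflector: f₂ = f₀ · (v + u)/(v − u) (u > 0 toward emitter).
Returning signal is lower, so f₂ = f₀ − Δf = 39876 − 4763 = 35113 Hz.
Rearranging, u = v · (f₂ − f₀)/(f₂ + f₀) = 333 × -4763/74989 ≈ -21.2 m/s.
So the vehicle is moving at 21.2 m/s away from the emitter.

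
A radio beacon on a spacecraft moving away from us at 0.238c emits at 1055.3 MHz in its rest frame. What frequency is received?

827.9 MHz

Relativistic Doppler for frequency: f' = f₀ · √((1 − β)/(1 + β)).
f' = 1055.3 × √(0.7620/1.2380) = 1055.3 × 0.78454 ≈ 827.9 MHz.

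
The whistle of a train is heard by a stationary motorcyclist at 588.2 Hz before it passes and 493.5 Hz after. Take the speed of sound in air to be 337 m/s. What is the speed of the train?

30 m/s

f₁/f₂ = (v + v_s)/(v − v_s), so v_s = v · (f₁ − f₂)/(f₁ + f₂).
v_s = 337 × (588.2 − 493.5)/(588.2 + 493.5) = 337 × 94.7/1081.7 ≈ 30 m/s.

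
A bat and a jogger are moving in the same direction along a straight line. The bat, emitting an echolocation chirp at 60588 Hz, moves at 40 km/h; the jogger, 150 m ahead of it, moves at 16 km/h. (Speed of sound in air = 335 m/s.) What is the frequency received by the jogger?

40 km/h = 11.11 m/s; 16 km/h = 4.444 m/s.
The jogger is ahead, so the bat is moving toward it while the jogger is moving away from the bat.
With source approaching and observer receding, f' = f · (v − v_o)/(v − v_s).
f' = 60588 × (335 − 4.444)/(335 − 11.11) = 60588 × 330.56/323.89 ≈ 61835 Hz.

61835 Hz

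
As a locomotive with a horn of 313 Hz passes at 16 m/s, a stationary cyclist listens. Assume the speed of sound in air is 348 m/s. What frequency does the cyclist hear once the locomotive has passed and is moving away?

299 Hz

Receding: f₂ = f · v/(v + v_s) = 313 × 348/364 ≈ 299 Hz.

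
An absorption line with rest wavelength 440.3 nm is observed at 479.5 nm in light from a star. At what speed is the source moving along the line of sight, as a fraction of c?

0.085

λ'/λ₀ = 1.0890 > 1 (redshift), so the source is receding.
λ'/λ₀ = √((1 + β)/(1 − β)) for a receding source ⇒ β = (r² − 1)/(r² + 1) with r = λ'/λ₀.
β = (1.1860 − 1)/(1.1860 + 1) ≈ 0.085.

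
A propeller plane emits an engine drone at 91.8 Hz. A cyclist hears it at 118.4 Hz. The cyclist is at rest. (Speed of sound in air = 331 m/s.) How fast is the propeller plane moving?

74 m/s

f' > f, so the propeller plane is approaching.
f' = f · v/(v − v_s) ⇒ v_s = v · |1 − f/f'|.
v_s = 331 × |1 − 91.8/118.4| = 331 × 0.2247 ≈ 74 m/s.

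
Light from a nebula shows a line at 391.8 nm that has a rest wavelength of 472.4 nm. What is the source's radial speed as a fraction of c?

λ'/λ₀ = 0.8294 < 1 (blueshift), so the source is approaching.
λ'/λ₀ = √((1 − β)/(1 + β)) for an approaching source ⇒ β = (1 − r²)/(1 + r²) with r = λ'/λ₀.
β = (1 − 0.6879)/(1 + 0.6879) ≈ 0.185.

0.185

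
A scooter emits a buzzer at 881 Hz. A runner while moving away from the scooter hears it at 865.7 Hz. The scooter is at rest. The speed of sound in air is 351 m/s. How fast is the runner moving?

6.1 m/s

f' = f · (v − v_o)/v ⇒ v_o = v · |f'/f − 1|.
v_o = 351 × |865.7/881 − 1| = 351 × 0.01737 ≈ 6.1 m/s.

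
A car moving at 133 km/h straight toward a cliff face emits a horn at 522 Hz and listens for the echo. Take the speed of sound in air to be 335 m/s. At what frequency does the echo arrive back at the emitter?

133 km/h = 36.94 m/s.
The cliff face receives the sound from a moving source: f₁ = f₀ · v/(v − v_e) = 522 × 335/298.06 ≈ 587 Hz.
On the return leg the car is a moving observer: f₂ = f₁ · (v + v_e)/v = 587 × 371.94/335 ≈ 651 Hz.

651 Hz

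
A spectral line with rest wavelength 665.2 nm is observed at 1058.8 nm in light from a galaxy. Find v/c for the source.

0.434

λ'/λ₀ = 1.5917 > 1 (redshift), so the source is receding.
λ'/λ₀ = √((1 + β)/(1 − β)) for a receding source ⇒ β = (r² − 1)/(r² + 1) with r = λ'/λ₀.
β = (2.5335 − 1)/(2.5335 + 1) ≈ 0.434.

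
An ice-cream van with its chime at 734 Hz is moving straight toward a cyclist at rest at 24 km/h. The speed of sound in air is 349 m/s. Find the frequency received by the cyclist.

24 km/h = 6.667 m/s.
Moving source, stationary observer: f' = f · v/(v − v_s) since the source is approaching.
f' = 734 × 349/(349 − 6.667) = 734 × 349/342.3 ≈ 748 Hz.

748 Hz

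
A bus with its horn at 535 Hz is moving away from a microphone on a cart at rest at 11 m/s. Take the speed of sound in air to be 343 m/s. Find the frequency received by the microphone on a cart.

Only the source moves, away from the listener, so f' = f · v/(v + v_s).
f' = 535 × 343/(343 + 11) = 535 × 343/354 ≈ 518 Hz.

518 Hz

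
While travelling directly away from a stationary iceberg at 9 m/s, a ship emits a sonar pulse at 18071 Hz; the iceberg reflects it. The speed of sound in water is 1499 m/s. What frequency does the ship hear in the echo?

17855 Hz

The iceberg receives the sound from a moving source: f₁ = f₀ · v/(v + v_e) = 18071 × 1499/1508 ≈ 17963 Hz.
On the return leg the ship is a moving observer: f₂ = f₁ · (v − v_e)/v = 17963 × 1490/1499 ≈ 17855 Hz.
Equivalently f₂ = f₀ · (v − v_e)/(v + v_e).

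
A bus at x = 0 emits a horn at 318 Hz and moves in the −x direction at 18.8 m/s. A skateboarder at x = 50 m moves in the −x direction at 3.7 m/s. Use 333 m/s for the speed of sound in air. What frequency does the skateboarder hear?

304 Hz

The observer lies on the +x side, so the source is heading away from the observer and the observer is heading toward the source.
Both move, so f' = f · (v + v_o)/(v + v_s).
f' = 318 × (333 + 3.7)/(333 + 18.8) = 318 × 336.7/351.8 ≈ 304 Hz.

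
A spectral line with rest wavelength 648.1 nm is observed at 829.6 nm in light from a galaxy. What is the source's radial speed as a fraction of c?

0.242c

λ'/λ₀ = 1.2800 > 1 (redshift), so the source is receding.
λ'/λ₀ = √((1 + β)/(1 − β)) for a receding source ⇒ β = (r² − 1)/(r² + 1) with r = λ'/λ₀.
β = (1.6385 − 1)/(1.6385 + 1) ≈ 0.242.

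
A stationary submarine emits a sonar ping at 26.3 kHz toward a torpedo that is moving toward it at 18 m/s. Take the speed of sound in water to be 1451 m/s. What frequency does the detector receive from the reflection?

27.0 kHz

At the torpedo (a moving observer), f₁ = f₀ · (v + u)/v = 26.3 × 1469/1451 ≈ 26.6 kHz.
On reflection it acts as a source moving toward the stationary detector: f₂ = f₁ · v/(v − u) = 26.6 × 1451/1433 ≈ 27.0 kHz.
Equivalently f₂ = f₀ · (v + u)/(v − u).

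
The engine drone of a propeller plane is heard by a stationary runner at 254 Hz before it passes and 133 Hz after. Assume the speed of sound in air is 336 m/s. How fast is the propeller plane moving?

f₁/f₂ = (v + v_s)/(v − v_s), so v_s = v · (f₁ − f₂)/(f₁ + f₂).
v_s = 336 × (254 − 133)/(254 + 133) = 336 × 121/387 ≈ 105 m/s.

105 m/s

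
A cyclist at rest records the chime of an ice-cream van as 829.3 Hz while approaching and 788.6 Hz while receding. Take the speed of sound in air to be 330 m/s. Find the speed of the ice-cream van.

8.3 m/s

f₁/f₂ = (v + v_s)/(v − v_s), so v_s = v · (f₁ − f₂)/(f₁ + f₂).
v_s = 330 × (829.3 − 788.6)/(829.3 + 788.6) = 330 × 40.7/1617.9 ≈ 8.3 m/s.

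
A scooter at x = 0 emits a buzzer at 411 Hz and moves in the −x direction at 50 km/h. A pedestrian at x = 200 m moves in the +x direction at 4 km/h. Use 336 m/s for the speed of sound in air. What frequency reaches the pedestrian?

50 km/h = 13.89 m/s; 4 km/h = 1.111 m/s.
The observer lies on the +x side, so the source is heading away from the observer and the observer is heading away from the source.
General Doppler shift: f' = f · (v − v_o)/(v + v_s).
f' = 411 × (336 − 1.111)/(336 + 13.89) = 411 × 334.89/349.89 ≈ 393 Hz.

393 Hz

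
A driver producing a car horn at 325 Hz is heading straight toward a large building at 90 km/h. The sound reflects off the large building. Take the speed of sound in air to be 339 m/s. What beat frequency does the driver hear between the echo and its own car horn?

90 km/h = 25 m/s.
The large building receives the sound from a moving source: f₁ = f₀ · v/(v − v_e) = 325 × 339/314 ≈ 350.9 Hz.
On the return leg the driver is a moving observer: f₂ = f₁ · (v + v_e)/v = 350.9 × 364/339 ≈ 376.8 Hz.
Equivalently f₂ = f₀ · (v + v_e)/(v − v_e).
Beat against the emitted tone: |f₂ − f₀| = 2v_e·f₀/(v − v_e) = 2 × 25 × 325/314 ≈ 51.8 Hz.

51.8 Hz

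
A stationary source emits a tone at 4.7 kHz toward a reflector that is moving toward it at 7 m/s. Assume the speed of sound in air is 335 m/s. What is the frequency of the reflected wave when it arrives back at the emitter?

The reflector first receives the wave as a moving observer: f₁ = f₀ · (v + u)/v = 4.7 × (335 + 7)/335 ≈ 4.80 kHz.
The reflection then acts as a moving source: f₂ = f₁ · v/(v − u) ≈ 4.90 kHz.
Equivalently f₂ = f₀ · (v + u)/(v − u).

4.90 kHz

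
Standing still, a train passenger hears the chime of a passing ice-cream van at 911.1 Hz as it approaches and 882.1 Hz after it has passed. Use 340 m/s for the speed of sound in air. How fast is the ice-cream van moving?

5.5 m/s

f₁/f₂ = (v + v_s)/(v − v_s), so v_s = v · (f₁ − f₂)/(f₁ + f₂).
v_s = 340 × (911.1 − 882.1)/(911.1 + 882.1) = 340 × 29.0/1793.2 ≈ 5.5 m/s.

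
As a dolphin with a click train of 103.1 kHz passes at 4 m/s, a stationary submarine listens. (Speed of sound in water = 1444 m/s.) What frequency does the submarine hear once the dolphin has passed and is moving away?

102.8 kHz

Receding: f₂ = f · v/(v + v_s) = 103.1 × 1444/1448 ≈ 102.8 kHz.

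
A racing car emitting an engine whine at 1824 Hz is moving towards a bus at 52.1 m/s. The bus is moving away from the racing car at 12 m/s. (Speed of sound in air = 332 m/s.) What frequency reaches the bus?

2085 Hz

With source approaching and observer receding, f' = f · (v − v_o)/(v − v_s).
f' = 1824 × (332 − 12)/(332 − 52.1) = 1824 × 320/279.9 ≈ 2085 Hz.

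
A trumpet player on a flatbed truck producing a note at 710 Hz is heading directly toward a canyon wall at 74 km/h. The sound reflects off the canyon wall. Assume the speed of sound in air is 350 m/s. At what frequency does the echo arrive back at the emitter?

799 Hz

74 km/h = 20.56 m/s.
The canyon wall receives the sound from a moving source: f₁ = f₀ · v/(v − v_e) = 710 × 350/329.44 ≈ 754 Hz.
On the return leg the trumpet player on a flatbed truck is a moving observer: f₂ = f₁ · (v + v_e)/v = 754 × 370.56/350 ≈ 799 Hz.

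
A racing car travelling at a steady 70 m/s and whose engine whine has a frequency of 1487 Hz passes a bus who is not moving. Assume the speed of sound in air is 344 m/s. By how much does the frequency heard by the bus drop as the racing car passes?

631 Hz

Approaching: f₁ = f · v/(v − v_s) = 1487 × 344/274 ≈ 1867 Hz.
Receding: f₂ = f · v/(v + v_s) = 1487 × 344/414 ≈ 1236 Hz.
Drop: f₁ − f₂ = 2f·v·v_s/(v² − v_s²) = 2 × 1487 × 344 × 70/(344² − 70²) ≈ 631 Hz.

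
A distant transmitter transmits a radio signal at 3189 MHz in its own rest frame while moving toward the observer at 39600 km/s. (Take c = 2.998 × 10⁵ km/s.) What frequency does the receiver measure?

3642.1 MHz

β = v/c = 39600/299800 = 0.1321.
Relativistic Doppler for frequency: f' = f₀ · √((1 + β)/(1 − β)).
f' = 3189 × √(1.1321/0.8679) = 3189 × 1.14210 ≈ 3642.1 MHz.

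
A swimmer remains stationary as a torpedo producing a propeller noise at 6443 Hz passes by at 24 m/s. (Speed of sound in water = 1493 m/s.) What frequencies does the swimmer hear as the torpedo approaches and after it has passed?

Approaching: f₁ = f · v/(v − v_s) = 6443 × 1493/1469 ≈ 6548 Hz.
Receding: f₂ = f · v/(v + v_s) = 6443 × 1493/1517 ≈ 6341 Hz.

6548 Hz approaching; 6341 Hz receding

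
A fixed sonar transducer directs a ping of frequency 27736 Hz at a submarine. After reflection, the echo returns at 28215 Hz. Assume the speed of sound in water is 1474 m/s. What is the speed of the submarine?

12.6 m/s

Double Doppler shift off a moving reflector: f₂ = f₀ · (v + u)/(v − u) (u > 0 toward emitter).
Rearranging, u = v · (f₂ − f₀)/(f₂ + f₀) = 1474 × 479/55951 ≈ 12.6 m/s.
So the submarine is moving at 12.6 m/s toward the emitter.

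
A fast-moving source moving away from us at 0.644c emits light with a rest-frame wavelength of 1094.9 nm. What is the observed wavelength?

2352.9 nm

Relativistic Doppler for wavelength: λ' = λ₀ · √((1 + β)/(1 − β)).
λ' = 1094.9 × √(1.6440/0.3560) = 1094.9 × 2.14895 ≈ 2352.9 nm.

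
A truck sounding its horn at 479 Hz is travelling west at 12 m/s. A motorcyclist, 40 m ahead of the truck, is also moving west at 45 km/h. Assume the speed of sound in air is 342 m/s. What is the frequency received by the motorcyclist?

478 Hz

45 km/h = 12.5 m/s.
The motorcyclist is ahead, so the truck is moving toward it while the motorcyclist is moving away from the truck.
General Doppler shift: f' = f · (v − v_o)/(v − v_s).
f' = 479 × (342 − 12.5)/(342 − 12) = 479 × 329.5/330 ≈ 478 Hz.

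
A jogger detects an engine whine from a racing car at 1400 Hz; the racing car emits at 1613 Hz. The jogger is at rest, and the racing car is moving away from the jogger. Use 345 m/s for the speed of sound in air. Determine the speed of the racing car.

f' = f · v/(v + v_s) ⇒ v_s = v · |1 − f/f'|.
v_s = 345 × |1 − 1613/1400| = 345 × 0.1521 ≈ 52 m/s.

52 m/s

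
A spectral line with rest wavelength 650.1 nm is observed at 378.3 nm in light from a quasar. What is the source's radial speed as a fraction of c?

λ'/λ₀ = 0.5819 < 1 (blueshift), so the source is approaching.
λ'/λ₀ = √((1 − β)/(1 + β)) for an approaching source ⇒ β = (1 − r²)/(1 + r²) with r = λ'/λ₀.
β = (1 − 0.3386)/(1 + 0.3386) ≈ 0.494.

0.494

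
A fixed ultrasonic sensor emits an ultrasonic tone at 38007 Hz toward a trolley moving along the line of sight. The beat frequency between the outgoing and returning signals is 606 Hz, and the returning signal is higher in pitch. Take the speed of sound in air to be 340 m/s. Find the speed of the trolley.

2.69 m/s

Double Doppler shift off a moving reflector: f₂ = f₀ · (v + u)/(v − u) (u > 0 toward emitter).
Returning signal is higher, so f₂ = f₀ + Δf = 38007 + 606 = 38613 Hz.
Rearranging, u = v · (f₂ − f₀)/(f₂ + f₀) = 340 × 606/76620 ≈ 2.69 m/s.
So the trolley is moving at 2.69 m/s toward the emitter.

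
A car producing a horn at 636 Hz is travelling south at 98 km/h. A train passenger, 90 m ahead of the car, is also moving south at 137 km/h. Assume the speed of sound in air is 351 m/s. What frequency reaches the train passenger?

98 km/h = 27.22 m/s; 137 km/h = 38.06 m/s.
The train passenger is ahead, so the car is moving toward it while the train passenger is moving away from the car.
With source approaching and observer receding, f' = f · (v − v_o)/(v − v_s).
f' = 636 × (351 − 38.06)/(351 − 27.22) = 636 × 312.94/323.78 ≈ 615 Hz.

615 Hz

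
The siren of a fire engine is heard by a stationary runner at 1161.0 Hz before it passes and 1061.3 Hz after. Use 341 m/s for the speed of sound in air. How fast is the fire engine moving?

15.3 m/s

f₁/f₂ = (v + v_s)/(v − v_s), so v_s = v · (f₁ − f₂)/(f₁ + f₂).
v_s = 341 × (1161.0 − 1061.3)/(1161.0 + 1061.3) = 341 × 99.7/2222.3 ≈ 15.3 m/s.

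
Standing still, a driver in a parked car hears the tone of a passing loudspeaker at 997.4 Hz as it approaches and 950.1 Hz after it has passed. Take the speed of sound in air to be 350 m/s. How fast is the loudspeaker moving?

8.5 m/s

f₁/f₂ = (v + v_s)/(v − v_s), so v_s = v · (f₁ − f₂)/(f₁ + f₂).
v_s = 350 × (997.4 − 950.1)/(997.4 + 950.1) = 350 × 47.3/1947.5 ≈ 8.5 m/s.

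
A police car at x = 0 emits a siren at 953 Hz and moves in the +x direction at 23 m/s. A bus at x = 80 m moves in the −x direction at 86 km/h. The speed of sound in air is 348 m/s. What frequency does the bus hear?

86 km/h = 23.89 m/s.
The observer lies on the +x side, so the source is heading toward the observer and the observer is heading toward the source.
Both move, so f' = f · (v + v_o)/(v − v_s).
f' = 953 × (348 + 23.89)/(348 − 23) = 953 × 371.89/325 ≈ 1090 Hz.

1090 Hz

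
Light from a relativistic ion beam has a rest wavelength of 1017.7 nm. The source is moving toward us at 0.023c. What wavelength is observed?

994.6 nm

Relativistic Doppler for wavelength: λ' = λ₀ · √((1 − β)/(1 + β)).
λ' = 1017.7 × √(0.9770/1.0230) = 1017.7 × 0.97726 ≈ 994.6 nm.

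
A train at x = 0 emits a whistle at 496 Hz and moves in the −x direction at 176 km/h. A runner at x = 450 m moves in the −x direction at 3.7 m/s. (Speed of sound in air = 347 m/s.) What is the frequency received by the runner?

176 km/h = 48.89 m/s.
The observer lies on the +x side, so the source is heading away from the observer and the observer is heading toward the source.
General Doppler shift: f' = f · (v + v_o)/(v + v_s).
f' = 496 × (347 + 3.7)/(347 + 48.89) = 496 × 350.7/395.89 ≈ 439 Hz.

439 Hz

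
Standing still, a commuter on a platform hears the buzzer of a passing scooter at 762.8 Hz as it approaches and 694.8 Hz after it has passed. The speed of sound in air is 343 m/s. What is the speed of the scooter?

f₁/f₂ = (v + v_s)/(v − v_s), so v_s = v · (f₁ − f₂)/(f₁ + f₂).
v_s = 343 × (762.8 − 694.8)/(762.8 + 694.8) = 343 × 68.0/1457.6 ≈ 16.0 m/s.

16.0 m/s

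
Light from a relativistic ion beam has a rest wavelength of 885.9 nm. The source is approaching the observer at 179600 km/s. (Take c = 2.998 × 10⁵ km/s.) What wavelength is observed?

443.6 nm

β = v/c = 179600/299800 = 0.5991.
Relativistic Doppler for wavelength: λ' = λ₀ · √((1 − β)/(1 + β)).
λ' = 885.9 × √(0.4009/1.5991) = 885.9 × 0.50073 ≈ 443.6 nm.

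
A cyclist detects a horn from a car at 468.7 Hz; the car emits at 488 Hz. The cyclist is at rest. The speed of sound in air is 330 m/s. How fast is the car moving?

f' < f, so the car is receding.
f' = f · v/(v + v_s) ⇒ v_s = v · |1 − f/f'|.
v_s = 330 × |1 − 488/468.7| = 330 × 0.04118 ≈ 13.6 m/s.

13.6 m/s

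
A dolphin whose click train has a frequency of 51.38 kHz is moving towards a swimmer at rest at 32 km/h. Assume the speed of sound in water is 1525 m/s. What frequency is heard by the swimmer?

32 km/h = 8.889 m/s.
With the source moving toward a stationary observer, f' = f · v/(v − v_s).
f' = 51.38 × 1525/(1525 − 8.889) = 51.38 × 1525/1516 ≈ 51.7 kHz.

51.7 kHz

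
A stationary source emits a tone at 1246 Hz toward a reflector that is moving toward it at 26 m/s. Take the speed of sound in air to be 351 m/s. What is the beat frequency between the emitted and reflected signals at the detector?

The reflector first receives the wave as a moving observer: f₁ = f₀ · (v + u)/v = 1246 × (351 + 26)/351 ≈ 1338.3 Hz.
On reflection it acts as a source moving toward the stationary detector: f₂ = f₁ · v/(v − u) = 1338.3 × 351/325 ≈ 1445.4 Hz.
Beat frequency: |f₂ − f₀| = 2u·f₀/(v − u) = 2 × 26 × 1246/325 ≈ 199 Hz.

199 Hz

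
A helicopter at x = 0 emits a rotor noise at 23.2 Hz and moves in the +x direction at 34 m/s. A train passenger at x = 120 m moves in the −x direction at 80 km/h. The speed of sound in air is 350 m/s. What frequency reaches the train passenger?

27.3 Hz

80 km/h = 22.22 m/s.
The observer lies on the +x side, so the source is heading toward the observer and the observer is heading toward the source.
Both move, so f' = f · (v + v_o)/(v − v_s).
f' = 23.2 × (350 + 22.22)/(350 − 34) = 23.2 × 372.22/316 ≈ 27.3 Hz.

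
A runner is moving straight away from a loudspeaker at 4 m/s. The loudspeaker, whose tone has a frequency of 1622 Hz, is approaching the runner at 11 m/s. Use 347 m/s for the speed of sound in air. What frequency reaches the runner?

Both move, so f' = f · (v − v_o)/(v − v_s).
f' = 1622 × (347 − 4)/(347 − 11) = 1622 × 343/336 ≈ 1656 Hz.

1656 Hz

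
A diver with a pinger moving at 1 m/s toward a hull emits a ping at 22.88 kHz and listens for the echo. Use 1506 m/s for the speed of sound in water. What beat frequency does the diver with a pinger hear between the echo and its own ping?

The hull receives the sound from a moving source: f₁ = f₀ · v/(v − v_e) = 22.88 × 1506/1505 ≈ 22.8952 kHz.
On the return leg the diver with a pinger is a moving observer: f₂ = f₁ · (v + v_e)/v = 22.8952 × 1507/1506 ≈ 22.9104 kHz.
Equivalently f₂ = f₀ · (v + v_e)/(v − v_e).
Beat against the emitted tone (with f₀ = 22880 Hz): |f₂ − f₀| = 2v_e·f₀/(v − v_e) = 2 × 1 × 22880/1505 ≈ 30.4 Hz.

30.4 Hz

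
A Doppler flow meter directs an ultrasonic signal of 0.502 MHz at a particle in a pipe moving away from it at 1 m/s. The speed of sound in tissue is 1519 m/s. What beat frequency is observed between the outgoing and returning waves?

661 Hz

The particle in a pipe first receives the wave as a moving observer: f₁ = f₀ · (v − u)/v = 0.502 × (1519 − 1)/1519 ≈ 0.501670 MHz.
On reflection it acts as a source moving away from the stationary detector: f₂ = f₁ · v/(v + u) = 0.501670 × 1519/1520 ≈ 0.501339 MHz.
Equivalently f₂ = f₀ · (v − u)/(v + u).
Beat frequency (with f₀ = 502000 Hz): |f₂ − f₀| = 2u·f₀/(v + u) = 2 × 1 × 502000/1520 ≈ 661 Hz.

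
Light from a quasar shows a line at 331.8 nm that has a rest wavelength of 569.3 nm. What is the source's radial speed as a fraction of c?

0.493c

λ'/λ₀ = 0.5828 < 1 (blueshift), so the source is approaching.
λ'/λ₀ = √((1 − β)/(1 + β)) for an approaching source ⇒ β = (1 − r²)/(1 + r²) with r = λ'/λ₀.
β = (1 − 0.3397)/(1 + 0.3397) ≈ 0.493.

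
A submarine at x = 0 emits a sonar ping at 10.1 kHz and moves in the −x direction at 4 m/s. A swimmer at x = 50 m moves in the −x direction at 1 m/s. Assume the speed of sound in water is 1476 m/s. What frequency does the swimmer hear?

10.08 kHz

The observer lies on the +x side, so the source is heading away from the observer and the observer is heading toward the source.
General Doppler shift: f' = f · (v + v_o)/(v + v_s).
f' = 10.1 × (1476 + 1)/(1476 + 4) = 10.1 × 1477/1480 ≈ 10.08 kHz.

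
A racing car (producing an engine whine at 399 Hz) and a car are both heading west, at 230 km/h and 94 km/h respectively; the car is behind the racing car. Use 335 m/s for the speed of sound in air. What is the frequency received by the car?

361 Hz

230 km/h = 63.89 m/s; 94 km/h = 26.11 m/s.
The car is behind, so the racing car is moving away from it while the car is moving toward the racing car.
Both move, so f' = f · (v + v_o)/(v + v_s).
f' = 399 × (335 + 26.11)/(335 + 63.89) = 399 × 361.11/398.89 ≈ 361 Hz.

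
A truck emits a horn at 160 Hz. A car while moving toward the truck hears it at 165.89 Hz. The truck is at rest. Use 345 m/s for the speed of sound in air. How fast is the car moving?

12.7 m/s

f' = f · (v + v_o)/v ⇒ v_o = v · |f'/f − 1|.
v_o = 345 × |165.89/160 − 1| = 345 × 0.03681 ≈ 12.7 m/s.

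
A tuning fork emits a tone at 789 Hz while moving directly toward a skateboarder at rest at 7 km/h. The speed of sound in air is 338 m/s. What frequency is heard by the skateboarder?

794 Hz

7 km/h = 1.944 m/s.
Moving source, stationary observer: f' = f · v/(v − v_s) since the source is approaching.
f' = 789 × 338/(338 − 1.944) = 789 × 338/336.1 ≈ 794 Hz.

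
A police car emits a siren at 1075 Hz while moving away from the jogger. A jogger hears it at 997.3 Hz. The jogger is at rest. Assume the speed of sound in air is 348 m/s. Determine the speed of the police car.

27 m/s

f' = f · v/(v + v_s) ⇒ v_s = v · |1 − f/f'|.
v_s = 348 × |1 − 1075/997.3| = 348 × 0.07791 ≈ 27 m/s.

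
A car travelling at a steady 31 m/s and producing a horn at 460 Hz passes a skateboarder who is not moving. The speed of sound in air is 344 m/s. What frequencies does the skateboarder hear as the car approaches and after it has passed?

506 Hz approaching; 422 Hz receding

Approaching: f₁ = f · v/(v − v_s) = 460 × 344/313 ≈ 506 Hz.
Receding: f₂ = f · v/(v + v_s) = 460 × 344/375 ≈ 422 Hz.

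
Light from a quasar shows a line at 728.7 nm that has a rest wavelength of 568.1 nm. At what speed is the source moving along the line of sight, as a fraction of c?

λ'/λ₀ = 1.2827 > 1 (redshift), so the source is receding.
λ'/λ₀ = √((1 + β)/(1 − β)) for a receding source ⇒ β = (r² − 1)/(r² + 1) with r = λ'/λ₀.
β = (1.6453 − 1)/(1.6453 + 1) ≈ 0.244.

0.244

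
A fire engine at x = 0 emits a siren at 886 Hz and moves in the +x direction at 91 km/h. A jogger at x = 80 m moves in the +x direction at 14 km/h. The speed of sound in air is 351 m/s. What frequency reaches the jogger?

944 Hz

91 km/h = 25.28 m/s; 14 km/h = 3.889 m/s.
The observer lies on the +x side, so the source is heading toward the observer and the observer is heading away from the source.
General Doppler shift: f' = f · (v − v_o)/(v − v_s).
f' = 886 × (351 − 3.889)/(351 − 25.28) = 886 × 347.11/325.72 ≈ 944 Hz.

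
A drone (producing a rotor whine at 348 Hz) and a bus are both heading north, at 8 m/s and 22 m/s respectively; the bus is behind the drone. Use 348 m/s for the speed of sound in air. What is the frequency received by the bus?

362 Hz

The bus is behind, so the drone is moving away from it while the bus is moving toward the drone.
With source receding and observer approaching, f' = f · (v + v_o)/(v + v_s).
f' = 348 × (348 + 22)/(348 + 8) = 348 × 370/356 ≈ 362 Hz.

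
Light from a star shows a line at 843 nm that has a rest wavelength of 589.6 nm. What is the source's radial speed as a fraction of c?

λ'/λ₀ = 1.4298 > 1 (redshift), so the source is receding.
λ'/λ₀ = √((1 + β)/(1 − β)) for a receding source ⇒ β = (r² − 1)/(r² + 1) with r = λ'/λ₀.
β = (2.0443 − 1)/(2.0443 + 1) ≈ 0.343.

0.343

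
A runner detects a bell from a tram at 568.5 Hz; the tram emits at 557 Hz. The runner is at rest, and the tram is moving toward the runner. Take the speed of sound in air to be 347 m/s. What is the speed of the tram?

f' = f · v/(v − v_s) ⇒ v_s = v · |1 − f/f'|.
v_s = 347 × |1 − 557/568.5| = 347 × 0.02023 ≈ 7.0 m/s.

7.0 m/s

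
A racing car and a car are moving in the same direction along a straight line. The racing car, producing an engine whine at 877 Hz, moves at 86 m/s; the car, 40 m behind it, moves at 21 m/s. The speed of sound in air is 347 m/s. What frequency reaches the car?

745 Hz

The car is behind, so the racing car is moving away from it while the car is moving toward the racing car.
General Doppler shift: f' = f · (v + v_o)/(v + v_s).
f' = 877 × (347 + 21)/(347 + 86) = 877 × 368/433 ≈ 745 Hz.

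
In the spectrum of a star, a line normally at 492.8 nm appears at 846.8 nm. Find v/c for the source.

0.494

λ'/λ₀ = 1.7183 > 1 (redshift), so the source is receding.
λ'/λ₀ = √((1 + β)/(1 − β)) for a receding source ⇒ β = (r² − 1)/(r² + 1) with r = λ'/λ₀.
β = (2.9527 − 1)/(2.9527 + 1) ≈ 0.494.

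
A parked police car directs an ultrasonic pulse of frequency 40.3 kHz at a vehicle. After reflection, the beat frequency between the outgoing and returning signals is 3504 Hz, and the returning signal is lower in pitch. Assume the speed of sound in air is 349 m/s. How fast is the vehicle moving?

Double Doppler shift off a moving reflector: f₂ = f₀ · (v + u)/(v − u) (u > 0 toward emitter).
Returning signal is lower, so f₂ = f₀ − Δf = 40300 − 3504 = 36796 Hz.
Rearranging, u = v · (f₂ − f₀)/(f₂ + f₀) = 349 × -3504/77096 ≈ -15.9 m/s.
So the vehicle is moving at 15.9 m/s away from the emitter.

15.9 m/s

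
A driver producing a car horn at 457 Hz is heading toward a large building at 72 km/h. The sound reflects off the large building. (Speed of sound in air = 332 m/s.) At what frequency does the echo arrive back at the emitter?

516 Hz

72 km/h = 20 m/s.
The large building receives the sound from a moving source: f₁ = f₀ · v/(v − v_e) = 457 × 332/312 ≈ 486 Hz.
On the return leg the driver is a moving observer: f₂ = f₁ · (v + v_e)/v = 486 × 352/332 ≈ 516 Hz.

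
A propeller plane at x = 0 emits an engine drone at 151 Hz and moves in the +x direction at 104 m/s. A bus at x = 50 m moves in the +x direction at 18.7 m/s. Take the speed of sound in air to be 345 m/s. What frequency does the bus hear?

204 Hz

The observer lies on the +x side, so the source is heading toward the observer and the observer is heading away from the source.
Both move, so f' = f · (v − v_o)/(v − v_s).
f' = 151 × (345 − 18.7)/(345 − 104) = 151 × 326.3/241 ≈ 204 Hz.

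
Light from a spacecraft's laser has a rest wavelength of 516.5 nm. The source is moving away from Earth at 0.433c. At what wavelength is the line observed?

Relativistic Doppler for wavelength: λ' = λ₀ · √((1 + β)/(1 − β)).
λ' = 516.5 × √(1.4330/0.5670) = 516.5 × 1.58976 ≈ 821.1 nm.

821.1 nm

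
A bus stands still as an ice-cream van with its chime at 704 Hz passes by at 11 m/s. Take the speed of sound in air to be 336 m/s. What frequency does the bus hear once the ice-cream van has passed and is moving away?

682 Hz

Receding: f₂ = f · v/(v + v_s) = 704 × 336/347 ≈ 682 Hz.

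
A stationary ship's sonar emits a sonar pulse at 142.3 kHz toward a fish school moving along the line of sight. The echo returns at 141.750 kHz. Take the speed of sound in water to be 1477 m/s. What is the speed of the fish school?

2.86 m/s

Double Doppler shift off a moving reflector: f₂ = f₀ · (v + u)/(v − u) (u > 0 toward emitter).
Rearranging, u = v · (f₂ − f₀)/(f₂ + f₀) = 1477 × -0.550/284.050 ≈ -2.86 m/s.
So the fish school is moving at 2.86 m/s away from the emitter.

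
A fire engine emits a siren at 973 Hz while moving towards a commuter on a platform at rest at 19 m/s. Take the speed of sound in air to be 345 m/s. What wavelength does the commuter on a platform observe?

33.5 cm

Only the source moves, toward the listener, so f' = f · v/(v − v_s).
f' = 973 × 345/(345 − 19) ≈ 1030 Hz.
λ' = v/f' = 345/1029.71 ≈ 33.5 cm.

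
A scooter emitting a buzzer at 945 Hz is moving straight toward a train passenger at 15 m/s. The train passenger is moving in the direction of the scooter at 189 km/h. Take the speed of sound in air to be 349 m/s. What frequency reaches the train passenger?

1136 Hz

189 km/h = 52.5 m/s.
General Doppler shift: f' = f · (v + v_o)/(v − v_s).
f' = 945 × (349 + 52.5)/(349 − 15) = 945 × 401.5/334 ≈ 1136 Hz.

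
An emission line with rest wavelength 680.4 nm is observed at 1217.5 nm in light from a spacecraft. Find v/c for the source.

0.524

λ'/λ₀ = 1.7894 > 1 (redshift), so the source is receding.
λ'/λ₀ = √((1 + β)/(1 − β)) for a receding source ⇒ β = (r² − 1)/(r² + 1) with r = λ'/λ₀.
β = (3.2019 − 1)/(3.2019 + 1) ≈ 0.524.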